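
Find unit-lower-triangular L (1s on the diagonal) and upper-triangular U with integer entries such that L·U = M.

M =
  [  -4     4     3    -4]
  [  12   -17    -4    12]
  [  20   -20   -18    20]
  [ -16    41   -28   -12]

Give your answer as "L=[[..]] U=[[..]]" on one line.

L=[[1,0,0,0],[-3,1,0,0],[-5,0,1,0],[4,-5,5,1]] U=[[-4,4,3,-4],[0,-5,5,0],[0,0,-3,0],[0,0,0,4]]

  r1 -= -3·r0 → [0,-5,5,0]
  r2 -= -5·r0 → [0,0,-3,0]
  r3 -= 4·r0 → [0,25,-40,4]
  r2 -= 0·r1 → [0,0,-3,0]
  r3 -= -5·r1 → [0,0,-15,4]
  r3 -= 5·r2 → [0,0,0,4]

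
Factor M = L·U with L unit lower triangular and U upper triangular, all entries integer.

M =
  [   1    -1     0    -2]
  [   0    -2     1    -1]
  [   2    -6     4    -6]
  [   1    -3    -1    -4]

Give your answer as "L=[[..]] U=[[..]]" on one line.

L=[[1,0,0,0],[0,1,0,0],[2,2,1,0],[1,1,-1,1]] U=[[1,-1,0,-2],[0,-2,1,-1],[0,0,2,0],[0,0,0,-1]]

  r1 -= 0·r0 → [0,-2,1,-1]
  r2 -= 2·r0 → [0,-4,4,-2]
  r3 -= 1·r0 → [0,-2,-1,-2]
  r2 -= 2·r1 → [0,0,2,0]
  r3 -= 1·r1 → [0,0,-2,-1]
  r3 -= -1·r2 → [0,0,0,-1]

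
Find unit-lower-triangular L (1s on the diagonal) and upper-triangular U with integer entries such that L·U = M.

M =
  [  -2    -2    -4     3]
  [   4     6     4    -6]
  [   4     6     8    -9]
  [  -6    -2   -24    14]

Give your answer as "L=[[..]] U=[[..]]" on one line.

  r1 -= -2·r0 → [0,2,-4,0]
  r2 -= -2·r0 → [0,2,0,-3]
  r3 -= 3·r0 → [0,4,-12,5]
  r2 -= 1·r1 → [0,0,4,-3]
  r3 -= 2·r1 → [0,0,-4,5]
  r3 -= -1·r2 → [0,0,0,2]

L=[[1,0,0,0],[-2,1,0,0],[-2,1,1,0],[3,2,-1,1]] U=[[-2,-2,-4,3],[0,2,-4,0],[0,0,4,-3],[0,0,0,2]]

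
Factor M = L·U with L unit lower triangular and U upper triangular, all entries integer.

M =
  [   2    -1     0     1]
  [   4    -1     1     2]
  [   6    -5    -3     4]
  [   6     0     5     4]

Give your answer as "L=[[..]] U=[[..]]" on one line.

L=[[1,0,0,0],[2,1,0,0],[3,-2,1,0],[3,3,-2,1]] U=[[2,-1,0,1],[0,1,1,0],[0,0,-1,1],[0,0,0,3]]

  R1 -= 2·R0 → [0,1,1,0]
  R2 -= 3·R0 → [0,-2,-3,1]
  R3 -= 3·R0 → [0,3,5,1]
  R2 -= -2·R1 → [0,0,-1,1]
  R3 -= 3·R1 → [0,0,2,1]
  R3 -= -2·R2 → [0,0,0,3]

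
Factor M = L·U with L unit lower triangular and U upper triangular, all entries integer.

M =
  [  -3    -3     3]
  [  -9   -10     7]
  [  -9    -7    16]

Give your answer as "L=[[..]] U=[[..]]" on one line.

L=[[1,0,0],[3,1,0],[3,-2,1]] U=[[-3,-3,3],[0,-1,-2],[0,0,3]]

  r1 -= 3·r0 → [0,-1,-2]
  r2 -= 3·r0 → [0,2,7]
  r2 -= -2·r1 → [0,0,3]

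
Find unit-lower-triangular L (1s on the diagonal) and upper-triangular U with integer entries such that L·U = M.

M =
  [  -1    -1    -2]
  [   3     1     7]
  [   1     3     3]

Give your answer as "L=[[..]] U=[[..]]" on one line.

L=[[1,0,0],[-3,1,0],[-1,-1,1]] U=[[-1,-1,-2],[0,-2,1],[0,0,2]]

  r1 -= -3·r0 → [0,-2,1]
  r2 -= -1·r0 → [0,2,1]
  r2 -= -1·r1 → [0,0,2]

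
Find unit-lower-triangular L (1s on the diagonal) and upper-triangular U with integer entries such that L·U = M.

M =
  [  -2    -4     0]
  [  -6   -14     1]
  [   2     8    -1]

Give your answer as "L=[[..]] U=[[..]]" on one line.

L=[[1,0,0],[3,1,0],[-1,-2,1]] U=[[-2,-4,0],[0,-2,1],[0,0,1]]

  r1 -= 3·r0 → [0,-2,1]
  r2 -= -1·r0 → [0,4,-1]
  r2 -= -2·r1 → [0,0,1]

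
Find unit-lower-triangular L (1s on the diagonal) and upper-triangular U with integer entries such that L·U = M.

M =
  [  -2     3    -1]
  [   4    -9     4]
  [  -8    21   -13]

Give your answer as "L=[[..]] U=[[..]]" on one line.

  row1 -= -2·row0 → [0,-3,2]
  row2 -= 4·row0 → [0,9,-9]
  row2 -= -3·row1 → [0,0,-3]

L=[[1,0,0],[-2,1,0],[4,-3,1]] U=[[-2,3,-1],[0,-3,2],[0,0,-3]]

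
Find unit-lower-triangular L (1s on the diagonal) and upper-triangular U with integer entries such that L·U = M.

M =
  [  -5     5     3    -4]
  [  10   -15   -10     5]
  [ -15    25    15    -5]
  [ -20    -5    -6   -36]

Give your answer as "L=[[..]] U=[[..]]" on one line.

L=[[1,0,0,0],[-2,1,0,0],[3,-2,1,0],[4,5,-1,1]] U=[[-5,5,3,-4],[0,-5,-4,-3],[0,0,-2,1],[0,0,0,-4]]

  r1 -= -2·r0 → [0,-5,-4,-3]
  r2 -= 3·r0 → [0,10,6,7]
  r3 -= 4·r0 → [0,-25,-18,-20]
  r2 -= -2·r1 → [0,0,-2,1]
  r3 -= 5·r1 → [0,0,2,-5]
  r3 -= -1·r2 → [0,0,0,-4]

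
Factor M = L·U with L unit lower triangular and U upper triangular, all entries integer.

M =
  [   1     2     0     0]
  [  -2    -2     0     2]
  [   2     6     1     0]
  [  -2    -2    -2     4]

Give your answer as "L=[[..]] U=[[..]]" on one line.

  r1 -= -2·r0 → [0,2,0,2]
  r2 -= 2·r0 → [0,2,1,0]
  r3 -= -2·r0 → [0,2,-2,4]
  r2 -= 1·r1 → [0,0,1,-2]
  r3 -= 1·r1 → [0,0,-2,2]
  r3 -= -2·r2 → [0,0,0,-2]

L=[[1,0,0,0],[-2,1,0,0],[2,1,1,0],[-2,1,-2,1]] U=[[1,2,0,0],[0,2,0,2],[0,0,1,-2],[0,0,0,-2]]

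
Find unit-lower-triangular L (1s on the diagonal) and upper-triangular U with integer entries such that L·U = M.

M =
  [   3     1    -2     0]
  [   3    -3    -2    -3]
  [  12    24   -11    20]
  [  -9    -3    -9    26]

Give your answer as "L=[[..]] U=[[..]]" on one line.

L=[[1,0,0,0],[1,1,0,0],[4,-5,1,0],[-3,0,5,1]] U=[[3,1,-2,0],[0,-4,0,-3],[0,0,-3,5],[0,0,0,1]]

  R1 -= 1·R0 → [0,-4,0,-3]
  R2 -= 4·R0 → [0,20,-3,20]
  R3 -= -3·R0 → [0,0,-15,26]
  R2 -= -5·R1 → [0,0,-3,5]
  R3 -= 0·R1 → [0,0,-15,26]
  R3 -= 5·R2 → [0,0,0,1]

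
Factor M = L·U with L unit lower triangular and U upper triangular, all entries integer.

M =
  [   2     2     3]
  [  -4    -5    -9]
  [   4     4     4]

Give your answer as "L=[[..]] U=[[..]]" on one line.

  row1 -= -2·row0 → [0,-1,-3]
  row2 -= 2·row0 → [0,0,-2]
  row2 -= 0·row1 → [0,0,-2]

L=[[1,0,0],[-2,1,0],[2,0,1]] U=[[2,2,3],[0,-1,-3],[0,0,-2]]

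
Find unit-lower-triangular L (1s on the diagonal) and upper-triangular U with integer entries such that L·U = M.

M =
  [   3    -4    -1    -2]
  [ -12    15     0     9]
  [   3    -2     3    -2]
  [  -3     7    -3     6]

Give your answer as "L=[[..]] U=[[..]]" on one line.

  R1 -= -4·R0 → [0,-1,-4,1]
  R2 -= 1·R0 → [0,2,4,0]
  R3 -= -1·R0 → [0,3,-4,4]
  R2 -= -2·R1 → [0,0,-4,2]
  R3 -= -3·R1 → [0,0,-16,7]
  R3 -= 4·R2 → [0,0,0,-1]

L=[[1,0,0,0],[-4,1,0,0],[1,-2,1,0],[-1,-3,4,1]] U=[[3,-4,-1,-2],[0,-1,-4,1],[0,0,-4,2],[0,0,0,-1]]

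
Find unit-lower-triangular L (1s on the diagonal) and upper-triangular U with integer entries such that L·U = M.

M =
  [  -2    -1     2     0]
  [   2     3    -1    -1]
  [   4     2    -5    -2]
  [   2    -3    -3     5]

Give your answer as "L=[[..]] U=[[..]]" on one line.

  R1 -= -1·R0 → [0,2,1,-1]
  R2 -= -2·R0 → [0,0,-1,-2]
  R3 -= -1·R0 → [0,-4,-1,5]
  R2 -= 0·R1 → [0,0,-1,-2]
  R3 -= -2·R1 → [0,0,1,3]
  R3 -= -1·R2 → [0,0,0,1]

L=[[1,0,0,0],[-1,1,0,0],[-2,0,1,0],[-1,-2,-1,1]] U=[[-2,-1,2,0],[0,2,1,-1],[0,0,-1,-2],[0,0,0,1]]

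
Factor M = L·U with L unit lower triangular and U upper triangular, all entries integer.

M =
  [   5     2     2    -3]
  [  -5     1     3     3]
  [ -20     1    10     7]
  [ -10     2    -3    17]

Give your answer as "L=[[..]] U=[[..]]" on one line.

  r1 -= -1·r0 → [0,3,5,0]
  r2 -= -4·r0 → [0,9,18,-5]
  r3 -= -2·r0 → [0,6,1,11]
  r2 -= 3·r1 → [0,0,3,-5]
  r3 -= 2·r1 → [0,0,-9,11]
  r3 -= -3·r2 → [0,0,0,-4]

L=[[1,0,0,0],[-1,1,0,0],[-4,3,1,0],[-2,2,-3,1]] U=[[5,2,2,-3],[0,3,5,0],[0,0,3,-5],[0,0,0,-4]]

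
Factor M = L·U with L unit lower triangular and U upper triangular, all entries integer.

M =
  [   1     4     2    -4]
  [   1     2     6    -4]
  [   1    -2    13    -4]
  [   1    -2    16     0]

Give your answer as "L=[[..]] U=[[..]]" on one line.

L=[[1,0,0,0],[1,1,0,0],[1,3,1,0],[1,3,-2,1]] U=[[1,4,2,-4],[0,-2,4,0],[0,0,-1,0],[0,0,0,4]]

  R1 -= 1·R0 → [0,-2,4,0]
  R2 -= 1·R0 → [0,-6,11,0]
  R3 -= 1·R0 → [0,-6,14,4]
  R2 -= 3·R1 → [0,0,-1,0]
  R3 -= 3·R1 → [0,0,2,4]
  R3 -= -2·R2 → [0,0,0,4]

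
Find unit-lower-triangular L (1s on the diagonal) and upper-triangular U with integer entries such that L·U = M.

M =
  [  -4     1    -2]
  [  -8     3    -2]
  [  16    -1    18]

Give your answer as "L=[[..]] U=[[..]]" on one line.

L=[[1,0,0],[2,1,0],[-4,3,1]] U=[[-4,1,-2],[0,1,2],[0,0,4]]

  r1 -= 2·r0 → [0,1,2]
  r2 -= -4·r0 → [0,3,10]
  r2 -= 3·r1 → [0,0,4]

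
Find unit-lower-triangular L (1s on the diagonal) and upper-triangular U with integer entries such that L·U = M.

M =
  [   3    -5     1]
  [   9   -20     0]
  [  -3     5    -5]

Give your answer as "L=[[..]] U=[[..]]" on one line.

  r1 -= 3·r0 → [0,-5,-3]
  r2 -= -1·r0 → [0,0,-4]
  r2 -= 0·r1 → [0,0,-4]

L=[[1,0,0],[3,1,0],[-1,0,1]] U=[[3,-5,1],[0,-5,-3],[0,0,-4]]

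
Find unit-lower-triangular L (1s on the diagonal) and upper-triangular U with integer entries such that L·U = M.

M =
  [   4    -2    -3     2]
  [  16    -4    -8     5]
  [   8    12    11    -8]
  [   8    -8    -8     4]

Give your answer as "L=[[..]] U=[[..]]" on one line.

L=[[1,0,0,0],[4,1,0,0],[2,4,1,0],[2,-1,2,1]] U=[[4,-2,-3,2],[0,4,4,-3],[0,0,1,0],[0,0,0,-3]]

  row1 -= 4·row0 → [0,4,4,-3]
  row2 -= 2·row0 → [0,16,17,-12]
  row3 -= 2·row0 → [0,-4,-2,0]
  row2 -= 4·row1 → [0,0,1,0]
  row3 -= -1·row1 → [0,0,2,-3]
  row3 -= 2·row2 → [0,0,0,-3]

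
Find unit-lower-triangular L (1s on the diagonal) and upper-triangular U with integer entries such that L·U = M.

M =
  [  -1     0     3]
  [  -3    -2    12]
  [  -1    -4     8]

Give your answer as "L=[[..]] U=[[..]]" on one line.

  r1 -= 3·r0 → [0,-2,3]
  r2 -= 1·r0 → [0,-4,5]
  r2 -= 2·r1 → [0,0,-1]

L=[[1,0,0],[3,1,0],[1,2,1]] U=[[-1,0,3],[0,-2,3],[0,0,-1]]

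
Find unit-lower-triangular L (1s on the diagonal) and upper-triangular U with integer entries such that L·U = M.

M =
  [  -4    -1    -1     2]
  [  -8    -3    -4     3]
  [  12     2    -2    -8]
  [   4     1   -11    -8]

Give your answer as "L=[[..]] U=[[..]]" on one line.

L=[[1,0,0,0],[2,1,0,0],[-3,1,1,0],[-1,0,4,1]] U=[[-4,-1,-1,2],[0,-1,-2,-1],[0,0,-3,-1],[0,0,0,-2]]

  r1 -= 2·r0 → [0,-1,-2,-1]
  r2 -= -3·r0 → [0,-1,-5,-2]
  r3 -= -1·r0 → [0,0,-12,-6]
  r2 -= 1·r1 → [0,0,-3,-1]
  r3 -= 0·r1 → [0,0,-12,-6]
  r3 -= 4·r2 → [0,0,0,-2]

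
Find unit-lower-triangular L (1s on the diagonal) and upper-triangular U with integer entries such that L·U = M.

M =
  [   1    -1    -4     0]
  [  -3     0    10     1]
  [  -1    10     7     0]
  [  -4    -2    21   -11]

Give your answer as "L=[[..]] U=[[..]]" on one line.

L=[[1,0,0,0],[-3,1,0,0],[-1,-3,1,0],[-4,2,-3,1]] U=[[1,-1,-4,0],[0,-3,-2,1],[0,0,-3,3],[0,0,0,-4]]

  row1 -= -3·row0 → [0,-3,-2,1]
  row2 -= -1·row0 → [0,9,3,0]
  row3 -= -4·row0 → [0,-6,5,-11]
  row2 -= -3·row1 → [0,0,-3,3]
  row3 -= 2·row1 → [0,0,9,-13]
  row3 -= -3·row2 → [0,0,0,-4]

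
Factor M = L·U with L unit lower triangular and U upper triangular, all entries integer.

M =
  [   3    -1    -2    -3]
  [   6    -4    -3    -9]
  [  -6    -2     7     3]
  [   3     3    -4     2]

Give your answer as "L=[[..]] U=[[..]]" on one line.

  r1 -= 2·r0 → [0,-2,1,-3]
  r2 -= -2·r0 → [0,-4,3,-3]
  r3 -= 1·r0 → [0,4,-2,5]
  r2 -= 2·r1 → [0,0,1,3]
  r3 -= -2·r1 → [0,0,0,-1]
  r3 -= 0·r2 → [0,0,0,-1]

L=[[1,0,0,0],[2,1,0,0],[-2,2,1,0],[1,-2,0,1]] U=[[3,-1,-2,-3],[0,-2,1,-3],[0,0,1,3],[0,0,0,-1]]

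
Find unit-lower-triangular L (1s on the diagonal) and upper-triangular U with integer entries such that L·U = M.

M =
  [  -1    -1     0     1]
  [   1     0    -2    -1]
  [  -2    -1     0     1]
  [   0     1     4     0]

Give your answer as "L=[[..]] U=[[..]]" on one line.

  row1 -= -1·row0 → [0,-1,-2,0]
  row2 -= 2·row0 → [0,1,0,-1]
  row3 -= 0·row0 → [0,1,4,0]
  row2 -= -1·row1 → [0,0,-2,-1]
  row3 -= -1·row1 → [0,0,2,0]
  row3 -= -1·row2 → [0,0,0,-1]

L=[[1,0,0,0],[-1,1,0,0],[2,-1,1,0],[0,-1,-1,1]] U=[[-1,-1,0,1],[0,-1,-2,0],[0,0,-2,-1],[0,0,0,-1]]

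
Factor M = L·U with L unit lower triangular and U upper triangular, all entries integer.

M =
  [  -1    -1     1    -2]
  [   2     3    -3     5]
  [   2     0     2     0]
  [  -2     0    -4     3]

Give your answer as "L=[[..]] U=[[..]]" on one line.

  R1 -= -2·R0 → [0,1,-1,1]
  R2 -= -2·R0 → [0,-2,4,-4]
  R3 -= 2·R0 → [0,2,-6,7]
  R2 -= -2·R1 → [0,0,2,-2]
  R3 -= 2·R1 → [0,0,-4,5]
  R3 -= -2·R2 → [0,0,0,1]

L=[[1,0,0,0],[-2,1,0,0],[-2,-2,1,0],[2,2,-2,1]] U=[[-1,-1,1,-2],[0,1,-1,1],[0,0,2,-2],[0,0,0,1]]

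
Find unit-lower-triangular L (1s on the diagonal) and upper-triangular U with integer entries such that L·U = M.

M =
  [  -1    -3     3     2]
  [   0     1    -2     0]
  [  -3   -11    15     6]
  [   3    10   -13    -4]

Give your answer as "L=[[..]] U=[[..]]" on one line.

L=[[1,0,0,0],[0,1,0,0],[3,-2,1,0],[-3,1,-1,1]] U=[[-1,-3,3,2],[0,1,-2,0],[0,0,2,0],[0,0,0,2]]

  R1 -= 0·R0 → [0,1,-2,0]
  R2 -= 3·R0 → [0,-2,6,0]
  R3 -= -3·R0 → [0,1,-4,2]
  R2 -= -2·R1 → [0,0,2,0]
  R3 -= 1·R1 → [0,0,-2,2]
  R3 -= -1·R2 → [0,0,0,2]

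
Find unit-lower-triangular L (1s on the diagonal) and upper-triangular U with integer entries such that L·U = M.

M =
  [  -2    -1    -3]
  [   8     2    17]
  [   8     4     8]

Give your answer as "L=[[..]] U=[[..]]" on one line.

L=[[1,0,0],[-4,1,0],[-4,0,1]] U=[[-2,-1,-3],[0,-2,5],[0,0,-4]]

  row1 -= -4·row0 → [0,-2,5]
  row2 -= -4·row0 → [0,0,-4]
  row2 -= 0·row1 → [0,0,-4]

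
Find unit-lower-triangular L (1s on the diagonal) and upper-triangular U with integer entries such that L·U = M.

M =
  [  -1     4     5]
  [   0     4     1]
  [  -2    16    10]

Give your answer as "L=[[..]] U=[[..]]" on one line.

  row1 -= 0·row0 → [0,4,1]
  row2 -= 2·row0 → [0,8,0]
  row2 -= 2·row1 → [0,0,-2]

L=[[1,0,0],[0,1,0],[2,2,1]] U=[[-1,4,5],[0,4,1],[0,0,-2]]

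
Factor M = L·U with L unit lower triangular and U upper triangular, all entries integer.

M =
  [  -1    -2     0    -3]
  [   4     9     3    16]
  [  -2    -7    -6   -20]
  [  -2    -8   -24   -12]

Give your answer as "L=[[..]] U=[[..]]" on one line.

  R1 -= -4·R0 → [0,1,3,4]
  R2 -= 2·R0 → [0,-3,-6,-14]
  R3 -= 2·R0 → [0,-4,-24,-6]
  R2 -= -3·R1 → [0,0,3,-2]
  R3 -= -4·R1 → [0,0,-12,10]
  R3 -= -4·R2 → [0,0,0,2]

L=[[1,0,0,0],[-4,1,0,0],[2,-3,1,0],[2,-4,-4,1]] U=[[-1,-2,0,-3],[0,1,3,4],[0,0,3,-2],[0,0,0,2]]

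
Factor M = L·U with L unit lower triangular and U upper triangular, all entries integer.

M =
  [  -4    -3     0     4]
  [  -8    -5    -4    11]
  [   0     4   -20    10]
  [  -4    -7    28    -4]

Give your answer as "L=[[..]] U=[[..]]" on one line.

  row1 -= 2·row0 → [0,1,-4,3]
  row2 -= 0·row0 → [0,4,-20,10]
  row3 -= 1·row0 → [0,-4,28,-8]
  row2 -= 4·row1 → [0,0,-4,-2]
  row3 -= -4·row1 → [0,0,12,4]
  row3 -= -3·row2 → [0,0,0,-2]

L=[[1,0,0,0],[2,1,0,0],[0,4,1,0],[1,-4,-3,1]] U=[[-4,-3,0,4],[0,1,-4,3],[0,0,-4,-2],[0,0,0,-2]]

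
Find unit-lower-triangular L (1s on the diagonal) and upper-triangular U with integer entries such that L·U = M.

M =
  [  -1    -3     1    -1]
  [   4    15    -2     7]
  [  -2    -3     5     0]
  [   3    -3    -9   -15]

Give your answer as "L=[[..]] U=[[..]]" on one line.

  r1 -= -4·r0 → [0,3,2,3]
  r2 -= 2·r0 → [0,3,3,2]
  r3 -= -3·r0 → [0,-12,-6,-18]
  r2 -= 1·r1 → [0,0,1,-1]
  r3 -= -4·r1 → [0,0,2,-6]
  r3 -= 2·r2 → [0,0,0,-4]

L=[[1,0,0,0],[-4,1,0,0],[2,1,1,0],[-3,-4,2,1]] U=[[-1,-3,1,-1],[0,3,2,3],[0,0,1,-1],[0,0,0,-4]]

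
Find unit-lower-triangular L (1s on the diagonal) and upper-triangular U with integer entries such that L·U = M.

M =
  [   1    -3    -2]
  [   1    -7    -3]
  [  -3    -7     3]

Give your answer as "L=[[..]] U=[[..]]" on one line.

  r1 -= 1·r0 → [0,-4,-1]
  r2 -= -3·r0 → [0,-16,-3]
  r2 -= 4·r1 → [0,0,1]

L=[[1,0,0],[1,1,0],[-3,4,1]] U=[[1,-3,-2],[0,-4,-1],[0,0,1]]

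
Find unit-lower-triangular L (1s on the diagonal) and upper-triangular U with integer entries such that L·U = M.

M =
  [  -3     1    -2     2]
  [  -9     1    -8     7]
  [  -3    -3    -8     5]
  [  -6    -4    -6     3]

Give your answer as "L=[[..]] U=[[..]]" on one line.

L=[[1,0,0,0],[3,1,0,0],[1,2,1,0],[2,3,-2,1]] U=[[-3,1,-2,2],[0,-2,-2,1],[0,0,-2,1],[0,0,0,-2]]

  R1 -= 3·R0 → [0,-2,-2,1]
  R2 -= 1·R0 → [0,-4,-6,3]
  R3 -= 2·R0 → [0,-6,-2,-1]
  R2 -= 2·R1 → [0,0,-2,1]
  R3 -= 3·R1 → [0,0,4,-4]
  R3 -= -2·R2 → [0,0,0,-2]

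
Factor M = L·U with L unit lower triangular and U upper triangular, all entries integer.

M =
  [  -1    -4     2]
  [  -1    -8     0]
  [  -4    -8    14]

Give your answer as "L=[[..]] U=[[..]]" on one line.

  R1 -= 1·R0 → [0,-4,-2]
  R2 -= 4·R0 → [0,8,6]
  R2 -= -2·R1 → [0,0,2]

L=[[1,0,0],[1,1,0],[4,-2,1]] U=[[-1,-4,2],[0,-4,-2],[0,0,2]]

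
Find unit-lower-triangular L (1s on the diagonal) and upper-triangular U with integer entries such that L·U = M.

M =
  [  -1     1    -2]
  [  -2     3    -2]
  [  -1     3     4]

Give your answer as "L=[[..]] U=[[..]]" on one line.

  row1 -= 2·row0 → [0,1,2]
  row2 -= 1·row0 → [0,2,6]
  row2 -= 2·row1 → [0,0,2]

L=[[1,0,0],[2,1,0],[1,2,1]] U=[[-1,1,-2],[0,1,2],[0,0,2]]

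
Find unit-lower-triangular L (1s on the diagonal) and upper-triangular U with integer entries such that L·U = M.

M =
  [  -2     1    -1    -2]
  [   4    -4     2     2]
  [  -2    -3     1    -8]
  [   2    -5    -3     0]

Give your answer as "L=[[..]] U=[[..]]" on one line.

  r1 -= -2·r0 → [0,-2,0,-2]
  r2 -= 1·r0 → [0,-4,2,-6]
  r3 -= -1·r0 → [0,-4,-4,-2]
  r2 -= 2·r1 → [0,0,2,-2]
  r3 -= 2·r1 → [0,0,-4,2]
  r3 -= -2·r2 → [0,0,0,-2]

L=[[1,0,0,0],[-2,1,0,0],[1,2,1,0],[-1,2,-2,1]] U=[[-2,1,-1,-2],[0,-2,0,-2],[0,0,2,-2],[0,0,0,-2]]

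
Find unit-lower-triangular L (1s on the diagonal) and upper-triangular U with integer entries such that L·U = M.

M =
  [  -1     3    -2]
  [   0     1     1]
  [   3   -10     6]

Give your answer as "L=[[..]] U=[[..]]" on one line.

  R1 -= 0·R0 → [0,1,1]
  R2 -= -3·R0 → [0,-1,0]
  R2 -= -1·R1 → [0,0,1]

L=[[1,0,0],[0,1,0],[-3,-1,1]] U=[[-1,3,-2],[0,1,1],[0,0,1]]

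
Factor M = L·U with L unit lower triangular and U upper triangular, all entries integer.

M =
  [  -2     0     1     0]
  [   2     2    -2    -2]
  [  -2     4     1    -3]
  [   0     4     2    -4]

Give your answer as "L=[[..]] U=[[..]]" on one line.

L=[[1,0,0,0],[-1,1,0,0],[1,2,1,0],[0,2,2,1]] U=[[-2,0,1,0],[0,2,-1,-2],[0,0,2,1],[0,0,0,-2]]

  r1 -= -1·r0 → [0,2,-1,-2]
  r2 -= 1·r0 → [0,4,0,-3]
  r3 -= 0·r0 → [0,4,2,-4]
  r2 -= 2·r1 → [0,0,2,1]
  r3 -= 2·r1 → [0,0,4,0]
  r3 -= 2·r2 → [0,0,0,-2]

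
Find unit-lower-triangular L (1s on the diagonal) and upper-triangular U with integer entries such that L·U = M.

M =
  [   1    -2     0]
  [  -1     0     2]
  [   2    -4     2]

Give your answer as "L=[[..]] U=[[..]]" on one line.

  r1 -= -1·r0 → [0,-2,2]
  r2 -= 2·r0 → [0,0,2]
  r2 -= 0·r1 → [0,0,2]

L=[[1,0,0],[-1,1,0],[2,0,1]] U=[[1,-2,0],[0,-2,2],[0,0,2]]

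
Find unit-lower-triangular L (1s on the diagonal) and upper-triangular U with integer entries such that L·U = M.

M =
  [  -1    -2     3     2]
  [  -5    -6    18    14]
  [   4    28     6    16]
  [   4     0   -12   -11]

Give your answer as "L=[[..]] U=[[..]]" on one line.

L=[[1,0,0,0],[5,1,0,0],[-4,5,1,0],[-4,-2,2,1]] U=[[-1,-2,3,2],[0,4,3,4],[0,0,3,4],[0,0,0,-3]]

  r1 -= 5·r0 → [0,4,3,4]
  r2 -= -4·r0 → [0,20,18,24]
  r3 -= -4·r0 → [0,-8,0,-3]
  r2 -= 5·r1 → [0,0,3,4]
  r3 -= -2·r1 → [0,0,6,5]
  r3 -= 2·r2 → [0,0,0,-3]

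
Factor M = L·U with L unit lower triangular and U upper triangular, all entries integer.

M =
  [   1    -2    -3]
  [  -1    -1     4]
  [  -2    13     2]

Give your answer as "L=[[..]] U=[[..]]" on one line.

L=[[1,0,0],[-1,1,0],[-2,-3,1]] U=[[1,-2,-3],[0,-3,1],[0,0,-1]]

  R1 -= -1·R0 → [0,-3,1]
  R2 -= -2·R0 → [0,9,-4]
  R2 -= -3·R1 → [0,0,-1]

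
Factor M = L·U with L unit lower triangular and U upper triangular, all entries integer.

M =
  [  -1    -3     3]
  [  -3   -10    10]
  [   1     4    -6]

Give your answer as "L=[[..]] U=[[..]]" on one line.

  r1 -= 3·r0 → [0,-1,1]
  r2 -= -1·r0 → [0,1,-3]
  r2 -= -1·r1 → [0,0,-2]

L=[[1,0,0],[3,1,0],[-1,-1,1]] U=[[-1,-3,3],[0,-1,1],[0,0,-2]]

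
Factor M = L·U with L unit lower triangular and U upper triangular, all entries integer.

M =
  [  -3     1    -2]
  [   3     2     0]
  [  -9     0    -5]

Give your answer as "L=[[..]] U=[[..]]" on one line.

L=[[1,0,0],[-1,1,0],[3,-1,1]] U=[[-3,1,-2],[0,3,-2],[0,0,-1]]

  r1 -= -1·r0 → [0,3,-2]
  r2 -= 3·r0 → [0,-3,1]
  r2 -= -1·r1 → [0,0,-1]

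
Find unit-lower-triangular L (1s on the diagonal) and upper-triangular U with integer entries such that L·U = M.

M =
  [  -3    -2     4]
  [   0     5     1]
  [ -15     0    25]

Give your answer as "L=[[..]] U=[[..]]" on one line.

  R1 -= 0·R0 → [0,5,1]
  R2 -= 5·R0 → [0,10,5]
  R2 -= 2·R1 → [0,0,3]

L=[[1,0,0],[0,1,0],[5,2,1]] U=[[-3,-2,4],[0,5,1],[0,0,3]]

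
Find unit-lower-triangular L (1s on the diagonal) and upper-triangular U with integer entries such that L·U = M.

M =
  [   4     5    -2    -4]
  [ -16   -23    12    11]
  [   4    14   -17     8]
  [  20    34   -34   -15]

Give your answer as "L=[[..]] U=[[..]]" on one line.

  row1 -= -4·row0 → [0,-3,4,-5]
  row2 -= 1·row0 → [0,9,-15,12]
  row3 -= 5·row0 → [0,9,-24,5]
  row2 -= -3·row1 → [0,0,-3,-3]
  row3 -= -3·row1 → [0,0,-12,-10]
  row3 -= 4·row2 → [0,0,0,2]

L=[[1,0,0,0],[-4,1,0,0],[1,-3,1,0],[5,-3,4,1]] U=[[4,5,-2,-4],[0,-3,4,-5],[0,0,-3,-3],[0,0,0,2]]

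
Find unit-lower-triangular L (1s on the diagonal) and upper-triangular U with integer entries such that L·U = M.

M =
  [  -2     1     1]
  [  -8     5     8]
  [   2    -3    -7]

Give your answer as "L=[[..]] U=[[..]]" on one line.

  R1 -= 4·R0 → [0,1,4]
  R2 -= -1·R0 → [0,-2,-6]
  R2 -= -2·R1 → [0,0,2]

L=[[1,0,0],[4,1,0],[-1,-2,1]] U=[[-2,1,1],[0,1,4],[0,0,2]]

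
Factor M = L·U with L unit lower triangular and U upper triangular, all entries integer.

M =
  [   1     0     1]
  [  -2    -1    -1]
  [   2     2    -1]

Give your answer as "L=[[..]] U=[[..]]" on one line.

L=[[1,0,0],[-2,1,0],[2,-2,1]] U=[[1,0,1],[0,-1,1],[0,0,-1]]

  row1 -= -2·row0 → [0,-1,1]
  row2 -= 2·row0 → [0,2,-3]
  row2 -= -2·row1 → [0,0,-1]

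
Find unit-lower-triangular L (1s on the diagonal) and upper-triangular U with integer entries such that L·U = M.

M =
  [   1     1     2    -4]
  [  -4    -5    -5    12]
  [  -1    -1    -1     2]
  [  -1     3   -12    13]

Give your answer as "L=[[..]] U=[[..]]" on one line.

L=[[1,0,0,0],[-4,1,0,0],[-1,0,1,0],[-1,-4,2,1]] U=[[1,1,2,-4],[0,-1,3,-4],[0,0,1,-2],[0,0,0,-3]]

  r1 -= -4·r0 → [0,-1,3,-4]
  r2 -= -1·r0 → [0,0,1,-2]
  r3 -= -1·r0 → [0,4,-10,9]
  r2 -= 0·r1 → [0,0,1,-2]
  r3 -= -4·r1 → [0,0,2,-7]
  r3 -= 2·r2 → [0,0,0,-3]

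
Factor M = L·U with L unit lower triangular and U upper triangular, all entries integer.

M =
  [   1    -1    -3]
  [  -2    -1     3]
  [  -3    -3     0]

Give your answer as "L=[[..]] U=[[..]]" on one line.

L=[[1,0,0],[-2,1,0],[-3,2,1]] U=[[1,-1,-3],[0,-3,-3],[0,0,-3]]

  r1 -= -2·r0 → [0,-3,-3]
  r2 -= -3·r0 → [0,-6,-9]
  r2 -= 2·r1 → [0,0,-3]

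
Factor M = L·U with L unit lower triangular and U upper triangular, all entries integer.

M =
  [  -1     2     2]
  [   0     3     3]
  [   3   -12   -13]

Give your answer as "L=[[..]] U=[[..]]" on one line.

  R1 -= 0·R0 → [0,3,3]
  R2 -= -3·R0 → [0,-6,-7]
  R2 -= -2·R1 → [0,0,-1]

L=[[1,0,0],[0,1,0],[-3,-2,1]] U=[[-1,2,2],[0,3,3],[0,0,-1]]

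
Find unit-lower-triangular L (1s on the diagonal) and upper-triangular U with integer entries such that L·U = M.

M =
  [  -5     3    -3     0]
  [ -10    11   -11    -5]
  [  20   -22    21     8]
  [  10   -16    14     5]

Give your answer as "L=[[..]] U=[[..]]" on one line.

  r1 -= 2·r0 → [0,5,-5,-5]
  r2 -= -4·r0 → [0,-10,9,8]
  r3 -= -2·r0 → [0,-10,8,5]
  r2 -= -2·r1 → [0,0,-1,-2]
  r3 -= -2·r1 → [0,0,-2,-5]
  r3 -= 2·r2 → [0,0,0,-1]

L=[[1,0,0,0],[2,1,0,0],[-4,-2,1,0],[-2,-2,2,1]] U=[[-5,3,-3,0],[0,5,-5,-5],[0,0,-1,-2],[0,0,0,-1]]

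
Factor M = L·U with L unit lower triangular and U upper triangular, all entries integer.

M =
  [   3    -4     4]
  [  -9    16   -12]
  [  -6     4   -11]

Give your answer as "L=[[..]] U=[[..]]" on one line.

  R1 -= -3·R0 → [0,4,0]
  R2 -= -2·R0 → [0,-4,-3]
  R2 -= -1·R1 → [0,0,-3]

L=[[1,0,0],[-3,1,0],[-2,-1,1]] U=[[3,-4,4],[0,4,0],[0,0,-3]]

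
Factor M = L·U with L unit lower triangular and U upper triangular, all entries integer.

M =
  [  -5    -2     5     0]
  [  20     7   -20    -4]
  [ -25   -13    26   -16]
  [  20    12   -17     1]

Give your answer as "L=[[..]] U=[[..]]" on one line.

  r1 -= -4·r0 → [0,-1,0,-4]
  r2 -= 5·r0 → [0,-3,1,-16]
  r3 -= -4·r0 → [0,4,3,1]
  r2 -= 3·r1 → [0,0,1,-4]
  r3 -= -4·r1 → [0,0,3,-15]
  r3 -= 3·r2 → [0,0,0,-3]

L=[[1,0,0,0],[-4,1,0,0],[5,3,1,0],[-4,-4,3,1]] U=[[-5,-2,5,0],[0,-1,0,-4],[0,0,1,-4],[0,0,0,-3]]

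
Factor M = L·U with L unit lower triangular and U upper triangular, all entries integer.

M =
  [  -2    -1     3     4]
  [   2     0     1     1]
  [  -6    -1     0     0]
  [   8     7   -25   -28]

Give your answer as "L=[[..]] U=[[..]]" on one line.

L=[[1,0,0,0],[-1,1,0,0],[3,-2,1,0],[-4,-3,1,1]] U=[[-2,-1,3,4],[0,-1,4,5],[0,0,-1,-2],[0,0,0,5]]

  R1 -= -1·R0 → [0,-1,4,5]
  R2 -= 3·R0 → [0,2,-9,-12]
  R3 -= -4·R0 → [0,3,-13,-12]
  R2 -= -2·R1 → [0,0,-1,-2]
  R3 -= -3·R1 → [0,0,-1,3]
  R3 -= 1·R2 → [0,0,0,5]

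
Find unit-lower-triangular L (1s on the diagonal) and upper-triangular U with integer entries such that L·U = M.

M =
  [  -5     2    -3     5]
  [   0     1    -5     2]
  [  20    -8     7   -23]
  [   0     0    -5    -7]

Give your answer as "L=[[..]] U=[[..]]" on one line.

  row1 -= 0·row0 → [0,1,-5,2]
  row2 -= -4·row0 → [0,0,-5,-3]
  row3 -= 0·row0 → [0,0,-5,-7]
  row2 -= 0·row1 → [0,0,-5,-3]
  row3 -= 0·row1 → [0,0,-5,-7]
  row3 -= 1·row2 → [0,0,0,-4]

L=[[1,0,0,0],[0,1,0,0],[-4,0,1,0],[0,0,1,1]] U=[[-5,2,-3,5],[0,1,-5,2],[0,0,-5,-3],[0,0,0,-4]]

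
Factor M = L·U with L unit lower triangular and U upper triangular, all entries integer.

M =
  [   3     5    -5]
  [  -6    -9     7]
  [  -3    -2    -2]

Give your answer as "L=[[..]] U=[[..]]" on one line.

  row1 -= -2·row0 → [0,1,-3]
  row2 -= -1·row0 → [0,3,-7]
  row2 -= 3·row1 → [0,0,2]

L=[[1,0,0],[-2,1,0],[-1,3,1]] U=[[3,5,-5],[0,1,-3],[0,0,2]]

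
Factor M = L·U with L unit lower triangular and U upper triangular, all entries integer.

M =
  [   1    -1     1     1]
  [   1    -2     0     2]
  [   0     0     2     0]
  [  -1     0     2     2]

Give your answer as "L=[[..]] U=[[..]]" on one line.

  r1 -= 1·r0 → [0,-1,-1,1]
  r2 -= 0·r0 → [0,0,2,0]
  r3 -= -1·r0 → [0,-1,3,3]
  r2 -= 0·r1 → [0,0,2,0]
  r3 -= 1·r1 → [0,0,4,2]
  r3 -= 2·r2 → [0,0,0,2]

L=[[1,0,0,0],[1,1,0,0],[0,0,1,0],[-1,1,2,1]] U=[[1,-1,1,1],[0,-1,-1,1],[0,0,2,0],[0,0,0,2]]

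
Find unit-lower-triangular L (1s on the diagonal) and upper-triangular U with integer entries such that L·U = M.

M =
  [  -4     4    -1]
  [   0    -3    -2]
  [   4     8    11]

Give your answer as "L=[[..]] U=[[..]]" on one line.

L=[[1,0,0],[0,1,0],[-1,-4,1]] U=[[-4,4,-1],[0,-3,-2],[0,0,2]]

  row1 -= 0·row0 → [0,-3,-2]
  row2 -= -1·row0 → [0,12,10]
  row2 -= -4·row1 → [0,0,2]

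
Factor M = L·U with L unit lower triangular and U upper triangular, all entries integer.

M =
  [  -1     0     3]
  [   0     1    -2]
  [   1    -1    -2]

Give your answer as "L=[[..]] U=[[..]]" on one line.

L=[[1,0,0],[0,1,0],[-1,-1,1]] U=[[-1,0,3],[0,1,-2],[0,0,-1]]

  R1 -= 0·R0 → [0,1,-2]
  R2 -= -1·R0 → [0,-1,1]
  R2 -= -1·R1 → [0,0,-1]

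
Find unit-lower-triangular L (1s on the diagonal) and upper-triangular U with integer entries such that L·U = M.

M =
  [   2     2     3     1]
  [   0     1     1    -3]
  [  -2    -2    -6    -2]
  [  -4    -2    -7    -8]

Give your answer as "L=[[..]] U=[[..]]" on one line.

  row1 -= 0·row0 → [0,1,1,-3]
  row2 -= -1·row0 → [0,0,-3,-1]
  row3 -= -2·row0 → [0,2,-1,-6]
  row2 -= 0·row1 → [0,0,-3,-1]
  row3 -= 2·row1 → [0,0,-3,0]
  row3 -= 1·row2 → [0,0,0,1]

L=[[1,0,0,0],[0,1,0,0],[-1,0,1,0],[-2,2,1,1]] U=[[2,2,3,1],[0,1,1,-3],[0,0,-3,-1],[0,0,0,1]]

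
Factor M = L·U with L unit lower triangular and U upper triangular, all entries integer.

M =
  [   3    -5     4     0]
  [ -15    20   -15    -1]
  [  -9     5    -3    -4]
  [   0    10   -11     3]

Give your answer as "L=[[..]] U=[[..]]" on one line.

  row1 -= -5·row0 → [0,-5,5,-1]
  row2 -= -3·row0 → [0,-10,9,-4]
  row3 -= 0·row0 → [0,10,-11,3]
  row2 -= 2·row1 → [0,0,-1,-2]
  row3 -= -2·row1 → [0,0,-1,1]
  row3 -= 1·row2 → [0,0,0,3]

L=[[1,0,0,0],[-5,1,0,0],[-3,2,1,0],[0,-2,1,1]] U=[[3,-5,4,0],[0,-5,5,-1],[0,0,-1,-2],[0,0,0,3]]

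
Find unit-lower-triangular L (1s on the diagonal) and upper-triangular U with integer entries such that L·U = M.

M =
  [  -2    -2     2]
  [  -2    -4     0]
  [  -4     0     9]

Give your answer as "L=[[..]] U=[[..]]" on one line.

L=[[1,0,0],[1,1,0],[2,-2,1]] U=[[-2,-2,2],[0,-2,-2],[0,0,1]]

  R1 -= 1·R0 → [0,-2,-2]
  R2 -= 2·R0 → [0,4,5]
  R2 -= -2·R1 → [0,0,1]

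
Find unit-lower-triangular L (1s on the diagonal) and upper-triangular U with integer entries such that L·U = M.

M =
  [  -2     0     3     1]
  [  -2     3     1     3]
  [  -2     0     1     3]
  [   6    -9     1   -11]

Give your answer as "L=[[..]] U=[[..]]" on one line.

L=[[1,0,0,0],[1,1,0,0],[1,0,1,0],[-3,-3,-2,1]] U=[[-2,0,3,1],[0,3,-2,2],[0,0,-2,2],[0,0,0,2]]

  row1 -= 1·row0 → [0,3,-2,2]
  row2 -= 1·row0 → [0,0,-2,2]
  row3 -= -3·row0 → [0,-9,10,-8]
  row2 -= 0·row1 → [0,0,-2,2]
  row3 -= -3·row1 → [0,0,4,-2]
  row3 -= -2·row2 → [0,0,0,2]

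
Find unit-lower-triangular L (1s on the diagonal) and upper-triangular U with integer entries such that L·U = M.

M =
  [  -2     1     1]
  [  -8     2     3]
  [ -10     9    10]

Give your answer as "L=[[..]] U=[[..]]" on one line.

  R1 -= 4·R0 → [0,-2,-1]
  R2 -= 5·R0 → [0,4,5]
  R2 -= -2·R1 → [0,0,3]

L=[[1,0,0],[4,1,0],[5,-2,1]] U=[[-2,1,1],[0,-2,-1],[0,0,3]]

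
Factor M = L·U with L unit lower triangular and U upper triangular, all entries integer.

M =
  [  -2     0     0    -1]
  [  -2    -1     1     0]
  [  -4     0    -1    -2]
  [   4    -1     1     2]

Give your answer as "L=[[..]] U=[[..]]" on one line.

L=[[1,0,0,0],[1,1,0,0],[2,0,1,0],[-2,1,0,1]] U=[[-2,0,0,-1],[0,-1,1,1],[0,0,-1,0],[0,0,0,-1]]

  r1 -= 1·r0 → [0,-1,1,1]
  r2 -= 2·r0 → [0,0,-1,0]
  r3 -= -2·r0 → [0,-1,1,0]
  r2 -= 0·r1 → [0,0,-1,0]
  r3 -= 1·r1 → [0,0,0,-1]
  r3 -= 0·r2 → [0,0,0,-1]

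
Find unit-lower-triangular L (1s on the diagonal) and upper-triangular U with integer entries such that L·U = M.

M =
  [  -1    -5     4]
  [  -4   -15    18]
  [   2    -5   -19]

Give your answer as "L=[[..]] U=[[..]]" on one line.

  row1 -= 4·row0 → [0,5,2]
  row2 -= -2·row0 → [0,-15,-11]
  row2 -= -3·row1 → [0,0,-5]

L=[[1,0,0],[4,1,0],[-2,-3,1]] U=[[-1,-5,4],[0,5,2],[0,0,-5]]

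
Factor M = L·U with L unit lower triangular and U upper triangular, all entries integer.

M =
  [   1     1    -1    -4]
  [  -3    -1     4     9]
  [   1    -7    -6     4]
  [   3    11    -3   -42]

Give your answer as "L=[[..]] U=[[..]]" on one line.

  row1 -= -3·row0 → [0,2,1,-3]
  row2 -= 1·row0 → [0,-8,-5,8]
  row3 -= 3·row0 → [0,8,0,-30]
  row2 -= -4·row1 → [0,0,-1,-4]
  row3 -= 4·row1 → [0,0,-4,-18]
  row3 -= 4·row2 → [0,0,0,-2]

L=[[1,0,0,0],[-3,1,0,0],[1,-4,1,0],[3,4,4,1]] U=[[1,1,-1,-4],[0,2,1,-3],[0,0,-1,-4],[0,0,0,-2]]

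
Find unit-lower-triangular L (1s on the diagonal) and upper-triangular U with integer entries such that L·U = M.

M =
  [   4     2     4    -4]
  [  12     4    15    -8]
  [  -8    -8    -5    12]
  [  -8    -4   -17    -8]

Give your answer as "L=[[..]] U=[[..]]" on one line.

  row1 -= 3·row0 → [0,-2,3,4]
  row2 -= -2·row0 → [0,-4,3,4]
  row3 -= -2·row0 → [0,0,-9,-16]
  row2 -= 2·row1 → [0,0,-3,-4]
  row3 -= 0·row1 → [0,0,-9,-16]
  row3 -= 3·row2 → [0,0,0,-4]

L=[[1,0,0,0],[3,1,0,0],[-2,2,1,0],[-2,0,3,1]] U=[[4,2,4,-4],[0,-2,3,4],[0,0,-3,-4],[0,0,0,-4]]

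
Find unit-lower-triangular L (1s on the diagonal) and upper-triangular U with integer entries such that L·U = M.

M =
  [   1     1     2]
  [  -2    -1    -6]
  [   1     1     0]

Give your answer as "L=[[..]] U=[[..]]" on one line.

  R1 -= -2·R0 → [0,1,-2]
  R2 -= 1·R0 → [0,0,-2]
  R2 -= 0·R1 → [0,0,-2]

L=[[1,0,0],[-2,1,0],[1,0,1]] U=[[1,1,2],[0,1,-2],[0,0,-2]]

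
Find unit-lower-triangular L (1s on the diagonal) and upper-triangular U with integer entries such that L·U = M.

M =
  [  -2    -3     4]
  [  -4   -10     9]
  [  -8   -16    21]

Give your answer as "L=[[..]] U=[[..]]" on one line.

  R1 -= 2·R0 → [0,-4,1]
  R2 -= 4·R0 → [0,-4,5]
  R2 -= 1·R1 → [0,0,4]

L=[[1,0,0],[2,1,0],[4,1,1]] U=[[-2,-3,4],[0,-4,1],[0,0,4]]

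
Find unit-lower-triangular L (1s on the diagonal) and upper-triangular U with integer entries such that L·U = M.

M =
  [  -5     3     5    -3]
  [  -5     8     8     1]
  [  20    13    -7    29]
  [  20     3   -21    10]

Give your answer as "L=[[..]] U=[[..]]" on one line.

L=[[1,0,0,0],[1,1,0,0],[-4,5,1,0],[-4,3,5,1]] U=[[-5,3,5,-3],[0,5,3,4],[0,0,-2,-3],[0,0,0,1]]

  r1 -= 1·r0 → [0,5,3,4]
  r2 -= -4·r0 → [0,25,13,17]
  r3 -= -4·r0 → [0,15,-1,-2]
  r2 -= 5·r1 → [0,0,-2,-3]
  r3 -= 3·r1 → [0,0,-10,-14]
  r3 -= 5·r2 → [0,0,0,1]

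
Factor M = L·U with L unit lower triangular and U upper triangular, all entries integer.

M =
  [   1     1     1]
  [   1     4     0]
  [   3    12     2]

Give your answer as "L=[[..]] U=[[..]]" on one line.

  r1 -= 1·r0 → [0,3,-1]
  r2 -= 3·r0 → [0,9,-1]
  r2 -= 3·r1 → [0,0,2]

L=[[1,0,0],[1,1,0],[3,3,1]] U=[[1,1,1],[0,3,-1],[0,0,2]]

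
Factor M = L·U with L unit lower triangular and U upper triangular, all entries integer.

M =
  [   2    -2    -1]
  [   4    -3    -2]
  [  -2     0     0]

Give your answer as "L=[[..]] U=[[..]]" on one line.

L=[[1,0,0],[2,1,0],[-1,-2,1]] U=[[2,-2,-1],[0,1,0],[0,0,-1]]

  R1 -= 2·R0 → [0,1,0]
  R2 -= -1·R0 → [0,-2,-1]
  R2 -= -2·R1 → [0,0,-1]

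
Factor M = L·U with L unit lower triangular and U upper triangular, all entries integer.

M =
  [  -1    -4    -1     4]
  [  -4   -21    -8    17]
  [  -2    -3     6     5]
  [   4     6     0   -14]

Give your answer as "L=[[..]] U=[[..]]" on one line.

  R1 -= 4·R0 → [0,-5,-4,1]
  R2 -= 2·R0 → [0,5,8,-3]
  R3 -= -4·R0 → [0,-10,-4,2]
  R2 -= -1·R1 → [0,0,4,-2]
  R3 -= 2·R1 → [0,0,4,0]
  R3 -= 1·R2 → [0,0,0,2]

L=[[1,0,0,0],[4,1,0,0],[2,-1,1,0],[-4,2,1,1]] U=[[-1,-4,-1,4],[0,-5,-4,1],[0,0,4,-2],[0,0,0,2]]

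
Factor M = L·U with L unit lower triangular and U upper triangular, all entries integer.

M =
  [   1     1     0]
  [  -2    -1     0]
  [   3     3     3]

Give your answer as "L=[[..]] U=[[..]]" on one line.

L=[[1,0,0],[-2,1,0],[3,0,1]] U=[[1,1,0],[0,1,0],[0,0,3]]

  r1 -= -2·r0 → [0,1,0]
  r2 -= 3·r0 → [0,0,3]
  r2 -= 0·r1 → [0,0,3]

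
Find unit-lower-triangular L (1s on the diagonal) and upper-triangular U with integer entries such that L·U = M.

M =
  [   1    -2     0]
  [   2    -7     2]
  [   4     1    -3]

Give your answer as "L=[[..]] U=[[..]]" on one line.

  r1 -= 2·r0 → [0,-3,2]
  r2 -= 4·r0 → [0,9,-3]
  r2 -= -3·r1 → [0,0,3]

L=[[1,0,0],[2,1,0],[4,-3,1]] U=[[1,-2,0],[0,-3,2],[0,0,3]]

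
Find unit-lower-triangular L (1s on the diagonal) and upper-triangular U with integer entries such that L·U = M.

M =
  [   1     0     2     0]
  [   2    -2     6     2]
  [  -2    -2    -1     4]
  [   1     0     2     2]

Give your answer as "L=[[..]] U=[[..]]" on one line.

L=[[1,0,0,0],[2,1,0,0],[-2,1,1,0],[1,0,0,1]] U=[[1,0,2,0],[0,-2,2,2],[0,0,1,2],[0,0,0,2]]

  row1 -= 2·row0 → [0,-2,2,2]
  row2 -= -2·row0 → [0,-2,3,4]
  row3 -= 1·row0 → [0,0,0,2]
  row2 -= 1·row1 → [0,0,1,2]
  row3 -= 0·row1 → [0,0,0,2]
  row3 -= 0·row2 → [0,0,0,2]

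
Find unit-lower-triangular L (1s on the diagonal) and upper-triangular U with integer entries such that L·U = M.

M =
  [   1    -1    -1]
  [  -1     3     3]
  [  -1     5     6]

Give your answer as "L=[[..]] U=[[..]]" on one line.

  r1 -= -1·r0 → [0,2,2]
  r2 -= -1·r0 → [0,4,5]
  r2 -= 2·r1 → [0,0,1]

L=[[1,0,0],[-1,1,0],[-1,2,1]] U=[[1,-1,-1],[0,2,2],[0,0,1]]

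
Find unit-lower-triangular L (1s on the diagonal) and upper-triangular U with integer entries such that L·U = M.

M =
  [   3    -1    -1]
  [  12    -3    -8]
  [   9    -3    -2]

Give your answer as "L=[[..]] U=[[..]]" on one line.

  row1 -= 4·row0 → [0,1,-4]
  row2 -= 3·row0 → [0,0,1]
  row2 -= 0·row1 → [0,0,1]

L=[[1,0,0],[4,1,0],[3,0,1]] U=[[3,-1,-1],[0,1,-4],[0,0,1]]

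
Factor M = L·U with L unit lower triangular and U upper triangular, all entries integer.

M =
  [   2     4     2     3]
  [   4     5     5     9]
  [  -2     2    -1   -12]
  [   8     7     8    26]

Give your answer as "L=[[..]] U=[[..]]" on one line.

L=[[1,0,0,0],[2,1,0,0],[-1,-2,1,0],[4,3,-1,1]] U=[[2,4,2,3],[0,-3,1,3],[0,0,3,-3],[0,0,0,2]]

  R1 -= 2·R0 → [0,-3,1,3]
  R2 -= -1·R0 → [0,6,1,-9]
  R3 -= 4·R0 → [0,-9,0,14]
  R2 -= -2·R1 → [0,0,3,-3]
  R3 -= 3·R1 → [0,0,-3,5]
  R3 -= -1·R2 → [0,0,0,2]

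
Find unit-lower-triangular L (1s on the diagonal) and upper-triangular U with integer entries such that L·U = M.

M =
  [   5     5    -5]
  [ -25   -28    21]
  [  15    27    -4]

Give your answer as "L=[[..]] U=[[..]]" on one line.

  row1 -= -5·row0 → [0,-3,-4]
  row2 -= 3·row0 → [0,12,11]
  row2 -= -4·row1 → [0,0,-5]

L=[[1,0,0],[-5,1,0],[3,-4,1]] U=[[5,5,-5],[0,-3,-4],[0,0,-5]]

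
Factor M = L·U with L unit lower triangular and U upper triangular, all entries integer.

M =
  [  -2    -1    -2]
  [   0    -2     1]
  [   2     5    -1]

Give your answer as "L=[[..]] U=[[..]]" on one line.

  r1 -= 0·r0 → [0,-2,1]
  r2 -= -1·r0 → [0,4,-3]
  r2 -= -2·r1 → [0,0,-1]

L=[[1,0,0],[0,1,0],[-1,-2,1]] U=[[-2,-1,-2],[0,-2,1],[0,0,-1]]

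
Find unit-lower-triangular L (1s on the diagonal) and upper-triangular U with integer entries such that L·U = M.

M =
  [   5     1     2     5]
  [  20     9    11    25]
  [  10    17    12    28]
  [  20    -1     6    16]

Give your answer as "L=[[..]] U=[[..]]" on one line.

L=[[1,0,0,0],[4,1,0,0],[2,3,1,0],[4,-1,-1,1]] U=[[5,1,2,5],[0,5,3,5],[0,0,-1,3],[0,0,0,4]]

  r1 -= 4·r0 → [0,5,3,5]
  r2 -= 2·r0 → [0,15,8,18]
  r3 -= 4·r0 → [0,-5,-2,-4]
  r2 -= 3·r1 → [0,0,-1,3]
  r3 -= -1·r1 → [0,0,1,1]
  r3 -= -1·r2 → [0,0,0,4]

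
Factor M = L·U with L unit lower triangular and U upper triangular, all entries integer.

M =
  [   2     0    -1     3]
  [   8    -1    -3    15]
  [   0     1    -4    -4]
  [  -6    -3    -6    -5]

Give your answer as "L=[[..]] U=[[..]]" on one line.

L=[[1,0,0,0],[4,1,0,0],[0,-1,1,0],[-3,3,4,1]] U=[[2,0,-1,3],[0,-1,1,3],[0,0,-3,-1],[0,0,0,-1]]

  row1 -= 4·row0 → [0,-1,1,3]
  row2 -= 0·row0 → [0,1,-4,-4]
  row3 -= -3·row0 → [0,-3,-9,4]
  row2 -= -1·row1 → [0,0,-3,-1]
  row3 -= 3·row1 → [0,0,-12,-5]
  row3 -= 4·row2 → [0,0,0,-1]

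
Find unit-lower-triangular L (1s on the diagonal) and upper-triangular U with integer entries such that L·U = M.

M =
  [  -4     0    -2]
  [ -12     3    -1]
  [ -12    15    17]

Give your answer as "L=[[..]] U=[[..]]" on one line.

  R1 -= 3·R0 → [0,3,5]
  R2 -= 3·R0 → [0,15,23]
  R2 -= 5·R1 → [0,0,-2]

L=[[1,0,0],[3,1,0],[3,5,1]] U=[[-4,0,-2],[0,3,5],[0,0,-2]]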